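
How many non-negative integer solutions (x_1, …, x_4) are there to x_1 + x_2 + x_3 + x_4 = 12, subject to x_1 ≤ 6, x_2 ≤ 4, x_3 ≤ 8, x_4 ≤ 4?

Without the upper bounds there are C(15,3) = 455 ways to split 12 among 4 variables.
Subtract solutions that violate a single cap (substitute x_i' = x_i − (cap_i+1)): x_1 ≥ 7 gives C(8,3) = 56; x_2 ≥ 5 gives C(10,3) = 120; x_3 ≥ 9 gives C(6,3) = 20; x_4 ≥ 5 gives C(10,3) = 120. Together 316.
Add back pairs where two caps are both exceeded: 1 + 0 + 1 + 0 + 10 + 0 = 12.
By inclusion–exclusion the count is 455 − 316 + 12 = 151.

151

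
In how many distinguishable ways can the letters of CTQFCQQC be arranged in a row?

1120

Letter multiplicities in CTQFCQQC: C×3, F×1, Q×3, T×1.
Dividing 8! = 40320 by 3!·3! = 36 for the repeated letters gives 1120.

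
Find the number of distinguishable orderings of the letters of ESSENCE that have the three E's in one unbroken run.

Treat the 3 copies of E as a single block. The multiset to arrange is then {EEE, C, N, S, S}, 5 items in all.
That gives (5)!/(2!) = 60 arrangements.

60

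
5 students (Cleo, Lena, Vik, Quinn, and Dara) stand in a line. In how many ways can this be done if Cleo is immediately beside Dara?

48

Place the 3 others and the Cleo-Dara pair as 4 objects in a line; the pair has 2 internal arrangements.
That gives 2 × 4! = 2 × 24 = 48.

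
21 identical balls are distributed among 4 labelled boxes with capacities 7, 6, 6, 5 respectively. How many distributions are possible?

Ignoring the caps, the number of non-negative solutions to x_1+…+x_4 = 21 is C(24,3) = 2024.
Subtract solutions that violate a single cap (substitute x_i' = x_i − (cap_i+1)): x_1 ≥ 8 gives C(16,3) = 560; x_2 ≥ 7 gives C(17,3) = 680; x_3 ≥ 7 gives C(17,3) = 680; x_4 ≥ 6 gives C(18,3) = 816. Together 2736.
Add back pairs where two caps are both exceeded: 84 + 84 + 120 + 120 + 165 + 165 = 738.
Subtract triples: 0 + 1 + 1 + 4 = 6.
By inclusion–exclusion the count is 2024 − 2736 + 738 − 6 = 20.

20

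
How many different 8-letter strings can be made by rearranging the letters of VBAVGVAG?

1680

Letter multiplicities in VBAVGVAG: A×2, B×1, G×2, V×3.
So there are 8! / (3!·2!·2!) = 1680 distinguishable arrangements.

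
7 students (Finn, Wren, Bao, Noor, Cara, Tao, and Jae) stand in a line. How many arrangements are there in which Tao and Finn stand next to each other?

1440

Treat {Tao, Finn} as a single unit. There are 6 units to order, and the pair itself can be ordered 2 ways.
That gives 2 × 6! = 2 × 720 = 1440.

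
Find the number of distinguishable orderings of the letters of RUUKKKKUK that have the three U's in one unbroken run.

42

Treat the 3 copies of U as a single block. The multiset to arrange is then {UUU, K, K, K, K, K, R}, 7 items in all.
That gives (7)!/(5!) = 42 arrangements.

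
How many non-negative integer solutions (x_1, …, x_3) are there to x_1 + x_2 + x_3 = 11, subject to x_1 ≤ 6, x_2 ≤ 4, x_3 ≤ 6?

Ignoring the caps, the number of non-negative solutions to x_1+…+x_3 = 11 is C(13,2) = 78.
Subtract solutions that violate a single cap (substitute x_i' = x_i − (cap_i+1)): x_1 ≥ 7 gives C(6,2) = 15; x_2 ≥ 5 gives C(8,2) = 28; x_3 ≥ 7 gives C(6,2) = 15. Together 58.
No two caps can be exceeded simultaneously, so the pair terms are all 0.
By inclusion–exclusion the count is 78 − 58 + 0 = 20.

20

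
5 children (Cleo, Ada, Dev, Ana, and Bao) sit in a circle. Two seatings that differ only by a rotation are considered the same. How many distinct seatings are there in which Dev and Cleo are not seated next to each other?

All circular seatings of 5 people number (4)! = 24.
Those with Dev next to Cleo: fuse the pair into one unit and seat 4 units around a circle — 2·(3)! = 12.
Subtracting, 24 − 12 = 12.

12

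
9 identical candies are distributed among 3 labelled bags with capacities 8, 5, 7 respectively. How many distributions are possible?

41

Ignoring the caps, the number of non-negative solutions to x_1+…+x_3 = 9 is C(11,2) = 55.
Subtract solutions that violate a single cap (substitute x_i' = x_i − (cap_i+1)): x_1 ≥ 9 gives C(2,2) = 1; x_2 ≥ 6 gives C(5,2) = 10; x_3 ≥ 8 gives C(3,2) = 3. Together 14.
No two caps can be exceeded simultaneously, so the pair terms are all 0.
By inclusion–exclusion the count is 55 − 14 + 0 = 41.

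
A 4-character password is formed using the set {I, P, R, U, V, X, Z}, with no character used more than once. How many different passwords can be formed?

840

This is a permutation of 4 out of 7: P(7,4) = 7!/3!.
7 × 6 × 5 × 4 = 840.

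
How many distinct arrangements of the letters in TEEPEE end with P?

With the last slot taken by P, it remains to arrange the other 5 letters (TEEEE).
Those 5 letters have E appearing 4 times, giving (5)!/(4!) = 5.

5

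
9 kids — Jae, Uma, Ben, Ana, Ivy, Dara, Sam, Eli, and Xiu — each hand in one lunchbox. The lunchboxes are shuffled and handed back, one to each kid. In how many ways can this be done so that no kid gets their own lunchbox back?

This is the derangement count D_9: permutations of 9 items with no fixed point.
By inclusion–exclusion this is Σ_{j=0}^{9} (−1)^j C(9,j)·(9−j)!.
Computing: 362880 − 362880 + 181440 − 60480 + 15120 − 3024 + 504 − 72 + 9 − 1 = 133496.

133496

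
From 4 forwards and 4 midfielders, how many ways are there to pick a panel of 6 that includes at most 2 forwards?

Split by how many forwards are chosen (0 through 2).
Sum: C(4,0)·C(4,6) + C(4,1)·C(4,5) + C(4,2)·C(4,4) = 0 + 0 + 6 = 6.

6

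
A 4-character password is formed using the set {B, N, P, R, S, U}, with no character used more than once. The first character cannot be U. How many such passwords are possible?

300

The first character has 6−1 = 5 choices (anything except U).
The remaining 3 characters are filled from the other 5 symbols without repetition: 5 × 4 × 3 = 60.
Total: 5 × 60 = 300.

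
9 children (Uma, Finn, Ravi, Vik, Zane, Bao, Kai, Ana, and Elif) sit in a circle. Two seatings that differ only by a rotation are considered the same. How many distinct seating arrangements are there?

Fix one person's seat to break rotational symmetry; the remaining 8 people can be arranged in (8)! = 40320 ways.

40320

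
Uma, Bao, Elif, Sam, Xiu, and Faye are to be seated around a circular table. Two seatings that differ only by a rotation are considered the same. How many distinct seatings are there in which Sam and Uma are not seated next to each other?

72

Without the restriction there are (5)! = 120 seatings.
Those with Sam next to Uma: fuse the pair into one unit and seat 5 units around a circle — 2·(4)! = 48.
Subtracting, 120 − 48 = 72.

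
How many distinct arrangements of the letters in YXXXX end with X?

4

Fix X in the last position and arrange the remaining 4 letters.
Those 4 letters have X appearing 3 times, giving (4)!/(3!) = 4.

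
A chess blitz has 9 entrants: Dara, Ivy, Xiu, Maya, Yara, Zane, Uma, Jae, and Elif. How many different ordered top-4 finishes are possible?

There are 9 choices for 1st place, 8 for 2nd, and so on down to 6 for position 4.
That gives 9 × 8 × 7 × 6 = 3024.

3024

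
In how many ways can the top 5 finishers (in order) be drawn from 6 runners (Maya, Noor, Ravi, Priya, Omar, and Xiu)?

720

This is an ordered selection of 5 from 6: P(6,5).
That gives 6 × 5 × 4 × 3 × 2 = 720.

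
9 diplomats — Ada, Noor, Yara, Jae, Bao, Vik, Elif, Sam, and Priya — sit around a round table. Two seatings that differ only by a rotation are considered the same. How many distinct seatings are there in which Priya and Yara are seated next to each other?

10080

Glue Priya and Yara into a block (2 internal orders). Seating 8 units around a circle gives (7)! arrangements.
So 2 × (7)! = 2 × 5040 = 10080.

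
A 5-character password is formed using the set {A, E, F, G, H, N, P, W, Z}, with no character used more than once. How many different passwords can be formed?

Choose and order 5 of the 9 symbols: the first character has 9 options, the next 8, and so on down to 5.
9 × 8 × 7 × 6 × 5 = 15120.

15120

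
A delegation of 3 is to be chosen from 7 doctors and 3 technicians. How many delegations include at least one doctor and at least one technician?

84

With no constraint there are C(10,3) = 120 possible selections.
Selections missing a whole group: no doctors → C(3,3) = 1; no technicians → C(7,3) = 35.
Both groups omitted at once is impossible, so 120 − 36 = 84.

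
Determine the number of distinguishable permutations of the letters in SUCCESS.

420

The 7 letters of SUCCESS have repeats: C appearing twice and S appearing 3 times.
The number of distinct arrangements is 7!/(3!·2!) = 5040/12 = 420.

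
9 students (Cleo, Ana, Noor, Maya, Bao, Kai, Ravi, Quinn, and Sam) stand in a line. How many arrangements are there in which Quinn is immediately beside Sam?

80640

Place the 7 others and the Quinn-Sam pair as 8 objects in a line; the pair has 2 internal arrangements.
So the count is 2·(8)! = 80640.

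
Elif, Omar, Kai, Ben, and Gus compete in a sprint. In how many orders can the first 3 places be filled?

60

There are 5 choices for 1st place, 4 for 2nd, and 3 for 3rd.
That gives 5 × 4 × 3 = 60.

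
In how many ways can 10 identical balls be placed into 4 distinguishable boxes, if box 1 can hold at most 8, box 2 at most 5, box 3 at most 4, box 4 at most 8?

187

Ignoring the caps, the number of non-negative solutions to x_1+…+x_4 = 10 is C(13,3) = 286.
Subtract solutions that violate a single cap (substitute x_i' = x_i − (cap_i+1)): x_1 ≥ 9 gives C(4,3) = 4; x_2 ≥ 6 gives C(7,3) = 35; x_3 ≥ 5 gives C(8,3) = 56; x_4 ≥ 9 gives C(4,3) = 4. Together 99.
No two caps can be exceeded simultaneously, so the pair terms are all 0.
By inclusion–exclusion the count is 286 − 99 + 0 = 187.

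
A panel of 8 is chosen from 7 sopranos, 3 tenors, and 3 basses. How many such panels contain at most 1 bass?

Split by how many basses are chosen (0 through 1).
Sum: C(3,0)·C(10,8) + C(3,1)·C(10,7) = 45 + 360 = 405.

405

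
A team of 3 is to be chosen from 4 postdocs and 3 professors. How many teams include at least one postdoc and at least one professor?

30

Unrestricted: C(7,3) = 35 ways to pick any 3 of the 7.
Subtract selections that omit an entire group: no postdocs → C(3,3) = 1; no professors → C(4,3) = 4.
Both groups omitted at once is impossible, so 35 − 5 = 30.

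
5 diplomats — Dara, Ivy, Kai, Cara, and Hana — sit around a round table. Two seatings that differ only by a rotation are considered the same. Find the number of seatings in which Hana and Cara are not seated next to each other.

12

Without the restriction there are (4)! = 24 seatings.
Those with Hana next to Cara: fuse the pair into one unit and seat 4 units around a circle — 2·(3)! = 12.
Subtracting, 24 − 12 = 12.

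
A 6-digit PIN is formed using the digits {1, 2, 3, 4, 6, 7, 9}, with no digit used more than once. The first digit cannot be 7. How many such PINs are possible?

4320

The first digit has 7−1 = 6 choices (anything except 7).
The remaining 5 digits are filled from the other 6 symbols without repetition: 6 × 5 × 4 × 3 × 2 = 720.
Total: 6 × 720 = 4320.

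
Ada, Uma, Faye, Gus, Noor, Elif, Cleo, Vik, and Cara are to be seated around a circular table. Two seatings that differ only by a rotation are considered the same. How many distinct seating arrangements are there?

40320

Around a circle, 9 distinct people have 9!/9 = (8)! = 40320 rotationally distinct seatings.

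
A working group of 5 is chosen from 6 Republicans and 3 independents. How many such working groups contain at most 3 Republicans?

75

Split by how many Republicans are chosen (0 through 3).
Sum: C(6,0)·C(3,5) + C(6,1)·C(3,4) + C(6,2)·C(3,3) + C(6,3)·C(3,2) = 0 + 0 + 15 + 60 = 75.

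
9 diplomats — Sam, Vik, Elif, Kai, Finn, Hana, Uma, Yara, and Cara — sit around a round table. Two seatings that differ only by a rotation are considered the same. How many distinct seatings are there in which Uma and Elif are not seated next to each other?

Without the restriction there are (8)! = 40320 seatings.
Seatings with Uma beside Elif: treat them as a block with 2 internal orders, giving 2 × (7)! = 10080.
Subtracting, 40320 − 10080 = 30240.

30240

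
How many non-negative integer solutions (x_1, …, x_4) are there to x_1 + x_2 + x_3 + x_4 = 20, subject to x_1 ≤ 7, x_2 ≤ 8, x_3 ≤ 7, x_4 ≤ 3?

Ignoring the caps, the number of non-negative solutions to x_1+…+x_4 = 20 is C(23,3) = 1771.
Subtract solutions that violate a single cap (substitute x_i' = x_i − (cap_i+1)): x_1 ≥ 8 gives C(15,3) = 455; x_2 ≥ 9 gives C(14,3) = 364; x_3 ≥ 8 gives C(15,3) = 455; x_4 ≥ 4 gives C(19,3) = 969. Together 2243.
Add back pairs where two caps are both exceeded: 20 + 35 + 165 + 20 + 120 + 165 = 525.
Subtract triples: 0 + 0 + 1 + 0 = 1.
By inclusion–exclusion the count is 1771 − 2243 + 525 − 1 = 52.

52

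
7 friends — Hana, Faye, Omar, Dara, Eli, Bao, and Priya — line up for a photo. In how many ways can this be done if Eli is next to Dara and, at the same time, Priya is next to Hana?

Treat {Eli,Dara} as one block (2 orders) and {Priya,Hana} as another (2 orders).
That leaves 5 units to arrange: 2 × 2 × 5! = 4 × 120 = 480.

480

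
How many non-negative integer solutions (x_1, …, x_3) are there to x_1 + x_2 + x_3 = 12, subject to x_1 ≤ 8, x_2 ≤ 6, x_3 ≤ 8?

50

By stars and bars, unrestricted non-negative solutions to x_1+…+x_3 = 12 number C(12+2,2) = 91.
Subtract solutions that violate a single cap (substitute x_i' = x_i − (cap_i+1)): x_1 ≥ 9 gives C(5,2) = 10; x_2 ≥ 7 gives C(7,2) = 21; x_3 ≥ 9 gives C(5,2) = 10. Together 41.
No two caps can be exceeded simultaneously, so the pair terms are all 0.
By inclusion–exclusion the count is 91 − 41 + 0 = 50.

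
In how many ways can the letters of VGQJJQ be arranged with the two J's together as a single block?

Treat the 2 copies of J as a single block. The multiset to arrange is then {JJ, G, Q, Q, V}, 5 items in all.
That gives (5)!/(2!) = 60 arrangements.

60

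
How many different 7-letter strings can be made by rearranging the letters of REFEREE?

105

Letter multiplicities in REFEREE: E×4, F×1, R×2.
Dividing 7! = 5040 by 4!·2! = 48 for the repeated letters gives 105.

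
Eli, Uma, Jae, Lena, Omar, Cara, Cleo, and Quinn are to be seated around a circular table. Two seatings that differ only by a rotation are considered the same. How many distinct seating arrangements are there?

Around a circle, 8 distinct people have 8!/8 = (7)! = 5040 rotationally distinct seatings.

5040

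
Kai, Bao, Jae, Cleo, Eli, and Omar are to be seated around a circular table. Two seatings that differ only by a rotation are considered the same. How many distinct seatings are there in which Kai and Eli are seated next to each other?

48

Treat {Kai, Eli} as one unit (2 internal orders) and seat the resulting 5 units around the table: (4)! circular arrangements.
So 2 × (4)! = 2 × 24 = 48.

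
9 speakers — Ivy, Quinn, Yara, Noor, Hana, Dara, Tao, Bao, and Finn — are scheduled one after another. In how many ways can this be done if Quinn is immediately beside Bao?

80640

Place the 7 others and the Quinn-Bao pair as 8 objects in a line; the pair has 2 internal arrangements.
That gives 2 × 8! = 2 × 40320 = 80640.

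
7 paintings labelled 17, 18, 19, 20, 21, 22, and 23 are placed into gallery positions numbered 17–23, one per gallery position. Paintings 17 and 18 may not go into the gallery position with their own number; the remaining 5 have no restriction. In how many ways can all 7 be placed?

3720

Let Aᵢ (for i ∈ {17, 18}) be the placements that put painting i in its forbidden gallery position. Any j of these fix j positions, leaving (7−j)! ways to fill the rest, and there are C(2,j) ways to pick which j.
By inclusion–exclusion, the number of valid placements is Σ_{j=0}^{2} (−1)^j C(2,j)·(7−j)!.
Computing: 5040 − 1440 + 120 = 3720.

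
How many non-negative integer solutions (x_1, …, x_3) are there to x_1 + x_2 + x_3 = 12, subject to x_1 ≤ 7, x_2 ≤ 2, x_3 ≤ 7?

Ignoring the caps, the number of non-negative solutions to x_1+…+x_3 = 12 is C(14,2) = 91.
Subtract solutions that violate a single cap (substitute x_i' = x_i − (cap_i+1)): x_1 ≥ 8 gives C(6,2) = 15; x_2 ≥ 3 gives C(11,2) = 55; x_3 ≥ 8 gives C(6,2) = 15. Together 85.
Add back pairs where two caps are both exceeded: 3 + 0 + 3 = 6.
By inclusion–exclusion the count is 91 − 85 + 6 = 12.

12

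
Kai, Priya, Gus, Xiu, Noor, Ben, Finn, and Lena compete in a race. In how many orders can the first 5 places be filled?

There are 8 choices for 1st place, 7 for 2nd, and so on down to 4 for position 5.
That gives 8 × 7 × 6 × 5 × 4 = 6720.

6720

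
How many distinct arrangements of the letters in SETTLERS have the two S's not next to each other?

Total arrangements of SETTLERS: 8!/(2!·2!·2!) = 5040.
If the two S's are adjacent, glue them into one block, leaving 7 items to arrange: (7)!/(2!·2!) = 1260 ways.
Subtracting, 5040 − 1260 = 3780 arrangements keep the S's apart.

3780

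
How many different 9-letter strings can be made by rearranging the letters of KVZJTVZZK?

15120

The 9 letters of KVZJTVZZK have repeats: K appearing twice, V appearing twice, and Z appearing 3 times.
The number of distinct arrangements is 9!/(3!·2!·2!) = 362880/24 = 15120.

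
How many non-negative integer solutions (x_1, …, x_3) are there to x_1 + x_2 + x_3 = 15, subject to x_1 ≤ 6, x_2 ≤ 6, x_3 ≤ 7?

15

Without the upper bounds there are C(17,2) = 136 ways to split 15 among 3 variables.
Subtract solutions that violate a single cap (substitute x_i' = x_i − (cap_i+1)): x_1 ≥ 7 gives C(10,2) = 45; x_2 ≥ 7 gives C(10,2) = 45; x_3 ≥ 8 gives C(9,2) = 36. Together 126.
Add back pairs where two caps are both exceeded: 3 + 1 + 1 = 5.
By inclusion–exclusion the count is 136 − 126 + 5 = 15.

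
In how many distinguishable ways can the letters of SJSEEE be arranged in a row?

SJSEEE has 6 letters with E appearing 3 times and S appearing twice.
The number of distinct arrangements is 6!/(3!·2!) = 720/12 = 60.

60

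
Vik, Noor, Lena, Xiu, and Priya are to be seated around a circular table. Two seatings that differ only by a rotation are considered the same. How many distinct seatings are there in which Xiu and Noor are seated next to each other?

12

Treat {Xiu, Noor} as one unit (2 internal orders) and seat the resulting 4 units around the table: (3)! circular arrangements.
So 2 × (3)! = 2 × 6 = 12.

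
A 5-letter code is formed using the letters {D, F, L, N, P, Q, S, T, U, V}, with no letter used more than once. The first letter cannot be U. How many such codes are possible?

The first letter has 10−1 = 9 choices (anything except U).
The remaining 4 letters are filled from the other 9 symbols without repetition: 9 × 8 × 7 × 6 = 3024.
Total: 9 × 3024 = 27216.

27216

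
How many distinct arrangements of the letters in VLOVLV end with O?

10

With the last slot taken by O, it remains to arrange the other 5 letters (VLVLV).
Those 5 letters have L appearing twice and V appearing 3 times, giving (5)!/(3!·2!) = 10.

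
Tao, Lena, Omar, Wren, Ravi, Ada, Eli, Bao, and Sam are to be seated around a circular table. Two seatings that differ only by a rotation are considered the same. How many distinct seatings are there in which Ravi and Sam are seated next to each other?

Glue Ravi and Sam into a block (2 internal orders). Seating 8 units around a circle gives (7)! arrangements.
So 2 × (7)! = 2 × 5040 = 10080.

10080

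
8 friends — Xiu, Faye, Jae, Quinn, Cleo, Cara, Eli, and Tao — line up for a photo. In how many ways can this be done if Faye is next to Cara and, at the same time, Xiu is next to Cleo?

Treat {Faye,Cara} as one block (2 orders) and {Xiu,Cleo} as another (2 orders).
That leaves 6 units to arrange: 2 × 2 × 6! = 4 × 720 = 2880.

2880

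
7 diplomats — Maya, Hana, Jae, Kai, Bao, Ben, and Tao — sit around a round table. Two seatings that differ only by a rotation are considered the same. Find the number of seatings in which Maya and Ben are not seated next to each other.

480

All circular seatings of 7 people number (6)! = 720.
Those with Maya next to Ben: fuse the pair into one unit and seat 6 units around a circle — 2·(5)! = 240.
Subtracting, 720 − 240 = 480.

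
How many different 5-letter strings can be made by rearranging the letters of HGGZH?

30

The 5 letters of HGGZH have repeats: G appearing twice and H appearing twice.
Dividing 5! = 120 by 2!·2! = 4 for the repeated letters gives 30.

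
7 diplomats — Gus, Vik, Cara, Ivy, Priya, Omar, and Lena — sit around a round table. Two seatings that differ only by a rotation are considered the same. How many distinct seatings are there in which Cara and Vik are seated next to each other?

240

Glue Cara and Vik into a block (2 internal orders). Seating 6 units around a circle gives (5)! arrangements.
So 2 × (5)! = 2 × 120 = 240.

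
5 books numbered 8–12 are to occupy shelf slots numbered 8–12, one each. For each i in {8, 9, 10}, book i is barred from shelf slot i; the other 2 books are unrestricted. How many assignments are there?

Let Aᵢ (for i ∈ {8, 9, 10}) be the placements that put book i in its forbidden shelf slot. Any j of these fix j positions, leaving (5−j)! ways to fill the rest, and there are C(3,j) ways to pick which j.
By inclusion–exclusion, the number of valid placements is Σ_{j=0}^{3} (−1)^j C(3,j)·(5−j)!.
Computing: 120 − 72 + 18 − 2 = 64.

64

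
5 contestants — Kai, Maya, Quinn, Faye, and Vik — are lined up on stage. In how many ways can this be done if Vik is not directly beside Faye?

72

Of the 5! = 120 arrangements, those with Vik and Faye adjacent number 2 × 4! = 48 (treat the pair as a block with 2 internal orders).
So 120 − 48 = 72 arrangements keep them apart.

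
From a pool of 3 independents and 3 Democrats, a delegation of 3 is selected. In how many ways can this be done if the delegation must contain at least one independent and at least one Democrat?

Total 3-person selections from all 6: C(6,3) = 20.
Selections missing a whole group: no independents → C(3,3) = 1; no Democrats → C(3,3) = 1.
Both groups omitted at once is impossible, so 20 − 2 = 18.

18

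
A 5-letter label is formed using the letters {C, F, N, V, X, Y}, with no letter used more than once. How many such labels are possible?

720

Choose and order 5 of the 6 symbols: the first letter has 6 options, the next 5, and so on down to 2.
6 × 5 × 4 × 3 × 2 = 720.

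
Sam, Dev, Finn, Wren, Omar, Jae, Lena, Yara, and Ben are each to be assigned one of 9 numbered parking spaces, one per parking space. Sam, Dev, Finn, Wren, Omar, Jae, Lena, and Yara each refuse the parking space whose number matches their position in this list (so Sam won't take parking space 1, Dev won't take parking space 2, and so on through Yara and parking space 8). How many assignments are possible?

148329

Let Aᵢ (for 1 ≤ i ≤ 8) be the placements that put person i in their forbidden parking space. Any j of these fix j positions, leaving (9−j)! ways to fill the rest, and there are C(8,j) ways to pick which j.
By inclusion–exclusion, the number of valid placements is Σ_{j=0}^{8} (−1)^j C(8,j)·(9−j)!.
Computing: 362880 − 322560 + 141120 − 40320 + 8400 − 1344 + 168 − 16 + 1 = 148329.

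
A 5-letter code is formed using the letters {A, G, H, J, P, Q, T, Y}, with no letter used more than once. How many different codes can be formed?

With no repetition, fill the 5 letters in order: 8 choices, then 7, down to 4.
That product is 8 × 7 × 6 × 5 × 4 = 6720.

6720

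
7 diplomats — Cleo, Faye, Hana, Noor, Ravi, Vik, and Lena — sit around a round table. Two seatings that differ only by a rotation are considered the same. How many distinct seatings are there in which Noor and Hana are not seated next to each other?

All circular seatings of 7 people number (6)! = 720.
Those with Noor next to Hana: fuse the pair into one unit and seat 6 units around a circle — 2·(5)! = 240.
Subtracting, 720 − 240 = 480.

480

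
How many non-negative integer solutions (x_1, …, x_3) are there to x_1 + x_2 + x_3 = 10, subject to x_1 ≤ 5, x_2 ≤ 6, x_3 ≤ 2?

Ignoring the caps, the number of non-negative solutions to x_1+…+x_3 = 10 is C(12,2) = 66.
Subtract solutions that violate a single cap (substitute x_i' = x_i − (cap_i+1)): x_1 ≥ 6 gives C(6,2) = 15; x_2 ≥ 7 gives C(5,2) = 10; x_3 ≥ 3 gives C(9,2) = 36. Together 61.
Add back pairs where two caps are both exceeded: 0 + 3 + 1 = 4.
By inclusion–exclusion the count is 66 − 61 + 4 = 9.

9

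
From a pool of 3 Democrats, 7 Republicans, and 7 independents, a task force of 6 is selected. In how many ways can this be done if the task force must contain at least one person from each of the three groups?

8967

Unrestricted: C(17,6) = 12376 ways to pick any 6 of the 17.
Subtract selections that omit an entire group: no Democrats → C(14,6) = 3003; no Republicans → C(10,6) = 210; no independents → C(10,6) = 210.
Add back selections omitting two groups (i.e. drawn from a single group): C(3,6) + C(7,6) + C(7,6) = 14.
By inclusion–exclusion: 12376 − 3423 + 14 = 8967.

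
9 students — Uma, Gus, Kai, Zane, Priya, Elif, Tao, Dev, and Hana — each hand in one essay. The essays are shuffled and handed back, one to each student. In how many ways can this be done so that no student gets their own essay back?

133496

Count assignments avoiding every fixed point. For any j of the 9 students fixed to their own essay, the other 9−j can be arranged in (9−j)! ways.
By inclusion–exclusion this is Σ_{j=0}^{9} (−1)^j C(9,j)·(9−j)!.
Computing: 362880 − 362880 + 181440 − 60480 + 15120 − 3024 + 504 − 72 + 9 − 1 = 133496.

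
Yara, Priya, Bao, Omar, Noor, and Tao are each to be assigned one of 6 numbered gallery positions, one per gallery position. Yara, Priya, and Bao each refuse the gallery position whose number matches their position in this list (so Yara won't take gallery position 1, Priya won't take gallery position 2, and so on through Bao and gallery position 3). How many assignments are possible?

Let Aᵢ (for i ∈ {1, 2, 3}) be the placements that put person i in their forbidden gallery position. Any j of these fix j positions, leaving (6−j)! ways to fill the rest, and there are C(3,j) ways to pick which j.
By inclusion–exclusion, the number of valid placements is Σ_{j=0}^{3} (−1)^j C(3,j)·(6−j)!.
Computing: 720 − 360 + 72 − 6 = 426.

426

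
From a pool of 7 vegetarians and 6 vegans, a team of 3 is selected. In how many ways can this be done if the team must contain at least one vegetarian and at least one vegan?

231

Total 3-person selections from all 13: C(13,3) = 286.
Subtract selections that omit an entire group: no vegetarians → C(6,3) = 20; no vegans → C(7,3) = 35.
Both groups omitted at once is impossible, so 286 − 55 = 231.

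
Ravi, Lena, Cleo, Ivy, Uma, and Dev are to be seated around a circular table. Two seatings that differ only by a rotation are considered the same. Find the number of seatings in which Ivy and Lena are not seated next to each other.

72

Without the restriction there are (5)! = 120 seatings.
Seatings with Ivy beside Lena: treat them as a block with 2 internal orders, giving 2 × (4)! = 48.
Subtracting, 120 − 48 = 72.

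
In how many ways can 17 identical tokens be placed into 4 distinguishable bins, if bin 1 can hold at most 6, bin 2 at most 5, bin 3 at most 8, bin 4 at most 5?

By stars and bars, unrestricted non-negative solutions to x_1+…+x_4 = 17 number C(17+3,3) = 1140.
Subtract solutions that violate a single cap (substitute x_i' = x_i − (cap_i+1)): x_1 ≥ 7 gives C(13,3) = 286; x_2 ≥ 6 gives C(14,3) = 364; x_3 ≥ 9 gives C(11,3) = 165; x_4 ≥ 6 gives C(14,3) = 364. Together 1179.
Add back pairs where two caps are both exceeded: 35 + 4 + 35 + 10 + 56 + 10 = 150.
By inclusion–exclusion the count is 1140 − 1179 + 150 = 111.

111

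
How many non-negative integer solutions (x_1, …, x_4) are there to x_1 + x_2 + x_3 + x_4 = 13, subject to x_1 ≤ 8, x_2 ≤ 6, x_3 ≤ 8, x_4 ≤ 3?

198

Without the upper bounds there are C(16,3) = 560 ways to split 13 among 4 variables.
Subtract solutions that violate a single cap (substitute x_i' = x_i − (cap_i+1)): x_1 ≥ 9 gives C(7,3) = 35; x_2 ≥ 7 gives C(9,3) = 84; x_3 ≥ 9 gives C(7,3) = 35; x_4 ≥ 4 gives C(12,3) = 220. Together 374.
Add back pairs where two caps are both exceeded: 0 + 0 + 1 + 0 + 10 + 1 = 12.
By inclusion–exclusion the count is 560 − 374 + 12 = 198.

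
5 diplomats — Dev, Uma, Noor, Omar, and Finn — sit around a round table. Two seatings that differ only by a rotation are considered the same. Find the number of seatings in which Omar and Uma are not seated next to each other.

12

All circular seatings of 5 people number (4)! = 24.
Those with Omar next to Uma: fuse the pair into one unit and seat 4 units around a circle — 2·(3)! = 12.
Subtracting, 24 − 12 = 12.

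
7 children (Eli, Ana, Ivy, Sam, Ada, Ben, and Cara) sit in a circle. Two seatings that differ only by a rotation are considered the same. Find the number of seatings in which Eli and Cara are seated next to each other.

Glue Eli and Cara into a block (2 internal orders). Seating 6 units around a circle gives (5)! arrangements.
So 2 × (5)! = 2 × 120 = 240.

240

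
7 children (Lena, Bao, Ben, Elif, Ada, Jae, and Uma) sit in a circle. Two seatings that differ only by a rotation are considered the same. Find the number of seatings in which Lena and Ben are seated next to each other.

Glue Lena and Ben into a block (2 internal orders). Seating 6 units around a circle gives (5)! arrangements.
So 2 × (5)! = 2 × 120 = 240.

240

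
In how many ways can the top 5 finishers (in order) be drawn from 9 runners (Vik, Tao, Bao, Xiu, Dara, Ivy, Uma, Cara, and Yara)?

15120

This is an ordered selection of 5 from 9: P(9,5).
That gives 9 × 8 × 7 × 6 × 5 = 15120.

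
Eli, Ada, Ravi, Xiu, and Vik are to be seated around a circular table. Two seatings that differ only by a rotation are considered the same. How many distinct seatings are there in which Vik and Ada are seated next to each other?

12

Treat {Vik, Ada} as one unit (2 internal orders) and seat the resulting 4 units around the table: (3)! circular arrangements.
So 2 × (3)! = 2 × 6 = 12.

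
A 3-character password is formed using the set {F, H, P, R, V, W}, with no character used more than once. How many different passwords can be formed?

Choose and order 3 of the 6 symbols: the first character has 6 options, the next 5, then 4.
That product is 6 × 5 × 4 = 120.

120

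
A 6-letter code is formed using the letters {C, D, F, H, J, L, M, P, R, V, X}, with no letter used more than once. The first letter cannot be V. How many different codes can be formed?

The first letter has 11−1 = 10 choices (anything except V).
The remaining 5 letters are filled from the other 10 symbols without repetition: 10 × 9 × 8 × 7 × 6 = 30240.
Total: 10 × 30240 = 302400.

302400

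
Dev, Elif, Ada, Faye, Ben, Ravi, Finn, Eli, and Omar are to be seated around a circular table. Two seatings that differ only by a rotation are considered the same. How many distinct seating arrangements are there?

40320

Fix one person's seat to break rotational symmetry; the remaining 8 people can be arranged in (8)! = 40320 ways.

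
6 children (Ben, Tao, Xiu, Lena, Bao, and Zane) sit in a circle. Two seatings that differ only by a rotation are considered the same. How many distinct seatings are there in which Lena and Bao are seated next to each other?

48

Glue Lena and Bao into a block (2 internal orders). Seating 5 units around a circle gives (4)! arrangements.
So 2 × (4)! = 2 × 24 = 48.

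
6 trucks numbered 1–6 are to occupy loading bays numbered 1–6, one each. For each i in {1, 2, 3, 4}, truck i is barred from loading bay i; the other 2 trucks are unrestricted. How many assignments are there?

362

Let Aᵢ (for 1 ≤ i ≤ 4) be the placements that put truck i in its forbidden loading bay. Any j of these fix j positions, leaving (6−j)! ways to fill the rest, and there are C(4,j) ways to pick which j.
By inclusion–exclusion, the number of valid placements is Σ_{j=0}^{4} (−1)^j C(4,j)·(6−j)!.
Computing: 720 − 480 + 144 − 24 + 2 = 362.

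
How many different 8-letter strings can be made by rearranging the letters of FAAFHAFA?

Letter multiplicities in FAAFHAFA: A×4, F×3, H×1.
Dividing 8! = 40320 by 4!·3! = 144 for the repeated letters gives 280.

280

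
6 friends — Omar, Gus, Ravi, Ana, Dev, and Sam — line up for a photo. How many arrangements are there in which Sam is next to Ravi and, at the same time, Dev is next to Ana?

96

Treat {Sam,Ravi} as one block (2 orders) and {Dev,Ana} as another (2 orders).
That leaves 4 units to arrange: 2 × 2 × 4! = 4 × 24 = 96.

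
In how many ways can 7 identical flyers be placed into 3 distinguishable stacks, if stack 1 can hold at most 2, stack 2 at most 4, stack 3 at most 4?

9

Ignoring the caps, the number of non-negative solutions to x_1+…+x_3 = 7 is C(9,2) = 36.
Subtract solutions that violate a single cap (substitute x_i' = x_i − (cap_i+1)): x_1 ≥ 3 gives C(6,2) = 15; x_2 ≥ 5 gives C(4,2) = 6; x_3 ≥ 5 gives C(4,2) = 6. Together 27.
No two caps can be exceeded simultaneously, so the pair terms are all 0.
By inclusion–exclusion the count is 36 − 27 + 0 = 9.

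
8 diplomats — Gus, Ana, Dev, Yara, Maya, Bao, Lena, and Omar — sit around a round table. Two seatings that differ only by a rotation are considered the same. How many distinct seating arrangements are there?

Around a circle, 8 distinct people have 8!/8 = (7)! = 5040 rotationally distinct seatings.

5040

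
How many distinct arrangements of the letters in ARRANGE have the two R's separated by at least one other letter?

There are 7!/(2!·2!) = 1260 arrangements of ARRANGE in total.
Arrangements with the R's together: treat RR as one letter, giving (6)!/(2!) = 360.
Hence 1260 − 360 = 900.

900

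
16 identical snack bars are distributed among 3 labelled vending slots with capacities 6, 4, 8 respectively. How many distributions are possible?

Ignoring the caps, the number of non-negative solutions to x_1+…+x_3 = 16 is C(18,2) = 153.
Subtract solutions that violate a single cap (substitute x_i' = x_i − (cap_i+1)): x_1 ≥ 7 gives C(11,2) = 55; x_2 ≥ 5 gives C(13,2) = 78; x_3 ≥ 9 gives C(9,2) = 36. Together 169.
Add back pairs where two caps are both exceeded: 15 + 1 + 6 = 22.
By inclusion–exclusion the count is 153 − 169 + 22 = 6.

6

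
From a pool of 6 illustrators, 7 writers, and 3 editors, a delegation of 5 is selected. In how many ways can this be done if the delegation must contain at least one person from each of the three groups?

2730

Total 5-person selections from all 16: C(16,5) = 4368.
Subtract selections that omit an entire group: no illustrators → C(10,5) = 252; no writers → C(9,5) = 126; no editors → C(13,5) = 1287.
Add back selections omitting two groups (i.e. drawn from a single group): C(6,5) + C(7,5) + C(3,5) = 27.
By inclusion–exclusion: 4368 − 1665 + 27 = 2730.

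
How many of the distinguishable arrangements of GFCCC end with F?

Fix F in the last position and arrange the remaining 4 letters.
Those 4 letters have C appearing 3 times, giving (4)!/(3!) = 4.

4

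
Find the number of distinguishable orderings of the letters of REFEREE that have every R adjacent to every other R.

30

Treat the 2 copies of R as a single block. The multiset to arrange is then {RR, E, E, E, E, F}, 6 items in all.
That gives (6)!/(4!) = 30 arrangements.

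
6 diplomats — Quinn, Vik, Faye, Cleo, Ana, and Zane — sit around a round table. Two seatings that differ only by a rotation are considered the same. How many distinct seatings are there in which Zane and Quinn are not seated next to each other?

Without the restriction there are (5)! = 120 seatings.
Seatings with Zane beside Quinn: treat them as a block with 2 internal orders, giving 2 × (4)! = 48.
Subtracting, 120 − 48 = 72.

72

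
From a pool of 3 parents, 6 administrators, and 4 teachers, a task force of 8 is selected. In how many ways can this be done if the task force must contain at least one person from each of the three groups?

Total 8-person selections from all 13: C(13,8) = 1287.
Selections missing a whole group: no parents → C(10,8) = 45; no administrators → C(7,8) = 0; no teachers → C(9,8) = 9.
Add back selections omitting two groups (i.e. drawn from a single group): C(3,8) + C(6,8) + C(4,8) = 0.
By inclusion–exclusion: 1287 − 54 + 0 = 1233.

1233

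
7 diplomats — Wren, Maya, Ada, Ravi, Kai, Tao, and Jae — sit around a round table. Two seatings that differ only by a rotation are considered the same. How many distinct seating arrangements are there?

Around a circle, 7 distinct people have 7!/7 = (6)! = 720 rotationally distinct seatings.

720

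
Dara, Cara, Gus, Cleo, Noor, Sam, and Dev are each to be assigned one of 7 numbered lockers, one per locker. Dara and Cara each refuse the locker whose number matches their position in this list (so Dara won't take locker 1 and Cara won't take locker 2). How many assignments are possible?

3720

Let Aᵢ (for i ∈ {1, 2}) be the placements that put person i in their forbidden locker. Any j of these fix j positions, leaving (7−j)! ways to fill the rest, and there are C(2,j) ways to pick which j.
By inclusion–exclusion, the number of valid placements is Σ_{j=0}^{2} (−1)^j C(2,j)·(7−j)!.
Computing: 5040 − 1440 + 120 = 3720.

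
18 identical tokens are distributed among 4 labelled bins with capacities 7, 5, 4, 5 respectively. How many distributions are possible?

20

Ignoring the caps, the number of non-negative solutions to x_1+…+x_4 = 18 is C(21,3) = 1330.
Subtract solutions that violate a single cap (substitute x_i' = x_i − (cap_i+1)): x_1 ≥ 8 gives C(13,3) = 286; x_2 ≥ 6 gives C(15,3) = 455; x_3 ≥ 5 gives C(16,3) = 560; x_4 ≥ 6 gives C(15,3) = 455. Together 1756.
Add back pairs where two caps are both exceeded: 35 + 56 + 35 + 120 + 84 + 120 = 450.
Subtract triples: 0 + 0 + 0 + 4 = 4.
By inclusion–exclusion the count is 1330 − 1756 + 450 − 4 = 20.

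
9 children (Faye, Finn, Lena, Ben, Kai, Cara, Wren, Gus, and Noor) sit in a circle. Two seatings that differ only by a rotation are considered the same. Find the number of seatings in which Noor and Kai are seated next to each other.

Treat {Noor, Kai} as one unit (2 internal orders) and seat the resulting 8 units around the table: (7)! circular arrangements.
So 2 × (7)! = 2 × 5040 = 10080.

10080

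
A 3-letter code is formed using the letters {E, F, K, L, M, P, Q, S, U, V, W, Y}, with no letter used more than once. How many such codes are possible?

1320

Choose and order 3 of the 12 symbols: the first letter has 12 options, the next 11, then 10.
12 × 11 × 10 = 1320.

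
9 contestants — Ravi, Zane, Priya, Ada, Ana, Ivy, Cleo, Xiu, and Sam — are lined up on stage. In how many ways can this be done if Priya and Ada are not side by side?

282240

There are 9! = 362880 arrangements in all. If Priya and Ada are adjacent, merging them into one block gives 2·(8)! = 80640 arrangements.
Complementary counting: 362880 − 80640 = 282240.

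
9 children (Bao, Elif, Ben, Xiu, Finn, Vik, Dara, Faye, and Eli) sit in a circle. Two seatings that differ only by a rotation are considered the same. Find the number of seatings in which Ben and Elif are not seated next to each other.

Without the restriction there are (8)! = 40320 seatings.
Seatings with Ben beside Elif: treat them as a block with 2 internal orders, giving 2 × (7)! = 10080.
Subtracting, 40320 − 10080 = 30240.

30240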